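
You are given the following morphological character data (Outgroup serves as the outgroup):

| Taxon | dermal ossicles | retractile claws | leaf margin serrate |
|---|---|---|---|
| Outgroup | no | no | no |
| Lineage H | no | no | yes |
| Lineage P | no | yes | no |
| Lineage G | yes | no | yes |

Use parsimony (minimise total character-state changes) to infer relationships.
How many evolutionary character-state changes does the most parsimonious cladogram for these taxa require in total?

3

The outgroup has state 'no' for every character, so 'yes' is the derived state throughout.
dermal ossicles: derived state 'yes' in Lineage G only — an autapomorphy, so it tells us nothing about relationships among taxa.
retractile claws: derived state 'yes' in Lineage P only — an autapomorphy, so it tells us nothing about relationships among taxa.
Only Lineage G and Lineage H show the derived state 'yes' for leaf margin serrate, supporting them as a clade.
Most parsimonious ingroup topology: ((Lineage H,Lineage G),Lineage P).
Changes per character on this tree: dermal ossicles: 1; retractile claws: 1; leaf margin serrate: 1.
Total = 3.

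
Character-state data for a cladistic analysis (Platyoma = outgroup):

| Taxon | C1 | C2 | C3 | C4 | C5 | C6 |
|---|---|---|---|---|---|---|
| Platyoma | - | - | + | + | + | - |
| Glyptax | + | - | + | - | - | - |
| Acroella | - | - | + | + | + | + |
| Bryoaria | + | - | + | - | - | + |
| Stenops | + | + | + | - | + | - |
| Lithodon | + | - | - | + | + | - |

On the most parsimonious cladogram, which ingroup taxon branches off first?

Character polarity is set by the outgroup: the derived state is whichever differs from the outgroup's state, so for C3, C4, C5 the derived state is '-', and for the remaining characters it is '+'.
C1 (derived state '+') is shared by Bryoaria, Glyptax, Lithodon, and Stenops — a synapomorphy uniting that clade.
C2 (derived state '+') is unique to Stenops (autapomorphy; uninformative for grouping).
C3: derived state '-' in Lithodon only — an autapomorphy, so it tells us nothing about relationships among taxa.
Only Bryoaria, Glyptax, and Stenops show the derived state '-' for C4, supporting them as a clade.
Only Bryoaria and Glyptax show the derived state '-' for C5, supporting them as a clade.
C6 groups Acroella and Bryoaria, which is incompatible with the clades supported by the remaining characters; treating it as convergent (homoplasy) costs fewer steps than any alternative tree.
Most parsimonious ingroup topology: ((((Glyptax,Bryoaria),Stenops),Lithodon),Acroella).
Acroella is sister to the clade containing all other ingroup taxa, so it is the earliest-diverging (most basal) ingroup lineage.

Acroella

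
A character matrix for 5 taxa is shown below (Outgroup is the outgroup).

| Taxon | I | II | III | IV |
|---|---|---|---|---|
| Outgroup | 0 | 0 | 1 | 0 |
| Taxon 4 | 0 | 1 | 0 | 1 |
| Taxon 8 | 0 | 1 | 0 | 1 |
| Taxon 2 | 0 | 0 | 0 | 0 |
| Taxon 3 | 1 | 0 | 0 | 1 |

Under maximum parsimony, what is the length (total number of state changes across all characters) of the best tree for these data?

Character polarity is set by the outgroup: the derived state is whichever differs from the outgroup's state, so for III the derived state is '0', and for the remaining characters it is '1'.
I: derived state '1' in Taxon 3 only — an autapomorphy, so it tells us nothing about relationships among taxa.
Only Taxon 4 and Taxon 8 show the derived state '1' for II, supporting them as a clade.
All ingroup taxa share the derived state '0' for III; it defines the ingroup but does not resolve relationships within it.
IV (derived state '1') is shared by Taxon 3, Taxon 4, and Taxon 8 — a synapomorphy uniting that clade.
Most parsimonious ingroup topology: (((Taxon 4,Taxon 8),Taxon 3),Taxon 2).
Changes per character on this tree: I: 1; II: 1; III: 1; IV: 1.
Total = 4.

4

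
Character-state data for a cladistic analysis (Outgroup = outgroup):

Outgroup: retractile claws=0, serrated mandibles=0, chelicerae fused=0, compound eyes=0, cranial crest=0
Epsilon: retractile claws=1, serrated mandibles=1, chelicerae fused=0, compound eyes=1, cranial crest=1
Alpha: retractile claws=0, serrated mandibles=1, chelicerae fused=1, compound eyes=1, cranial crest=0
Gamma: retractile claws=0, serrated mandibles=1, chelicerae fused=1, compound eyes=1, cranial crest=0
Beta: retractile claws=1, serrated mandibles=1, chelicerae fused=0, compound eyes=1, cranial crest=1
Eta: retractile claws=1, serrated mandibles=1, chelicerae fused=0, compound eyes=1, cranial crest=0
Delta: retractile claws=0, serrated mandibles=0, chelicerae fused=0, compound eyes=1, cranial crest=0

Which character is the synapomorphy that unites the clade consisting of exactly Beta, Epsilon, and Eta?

The outgroup has state '0' for every character, so '1' is the derived state throughout.
retractile claws (derived state '1') is shared by Beta, Epsilon, and Eta — a synapomorphy uniting that clade.
Only Alpha, Beta, Epsilon, Eta, and Gamma show the derived state '1' for serrated mandibles, supporting them as a clade.
Only Alpha and Gamma show the derived state '1' for chelicerae fused, supporting them as a clade.
compound eyes (derived state '1') is shared by all ingroup taxa — unites the whole ingroup.
Only Beta and Epsilon show the derived state '1' for cranial crest, supporting them as a clade.
Most parsimonious ingroup topology: ((((Epsilon,Beta),Eta),(Alpha,Gamma)),Delta).
The clade {Beta, Epsilon, Eta} is supported by retractile claws: its derived state '1' occurs in exactly those taxa and in no other taxon (including the outgroup).

retractile claws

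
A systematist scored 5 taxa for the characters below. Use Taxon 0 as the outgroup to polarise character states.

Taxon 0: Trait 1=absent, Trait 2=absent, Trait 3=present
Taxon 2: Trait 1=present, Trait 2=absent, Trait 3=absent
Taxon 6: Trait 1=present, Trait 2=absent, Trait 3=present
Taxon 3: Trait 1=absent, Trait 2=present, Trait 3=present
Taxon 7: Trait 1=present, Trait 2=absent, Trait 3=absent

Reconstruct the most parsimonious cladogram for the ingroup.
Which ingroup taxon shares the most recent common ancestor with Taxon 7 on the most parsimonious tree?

Character polarity is set by the outgroup: the derived state is whichever differs from the outgroup's state, so for Trait 3 the derived state is 'absent', and for the remaining characters it is 'present'.
Trait 1: derived state 'present' in Taxon 2, Taxon 6, and Taxon 7 only — synapomorphy for {Taxon 2, Taxon 6, Taxon 7}.
Trait 2 (derived state 'present') is unique to Taxon 3 (autapomorphy; uninformative for grouping).
Only Taxon 2 and Taxon 7 show the derived state 'absent' for Trait 3, supporting them as a clade.
Most parsimonious ingroup topology: (((Taxon 2,Taxon 7),Taxon 6),Taxon 3).
Taxon 7 and Taxon 2 form a cherry on this tree, so they are sister taxa.

Taxon 2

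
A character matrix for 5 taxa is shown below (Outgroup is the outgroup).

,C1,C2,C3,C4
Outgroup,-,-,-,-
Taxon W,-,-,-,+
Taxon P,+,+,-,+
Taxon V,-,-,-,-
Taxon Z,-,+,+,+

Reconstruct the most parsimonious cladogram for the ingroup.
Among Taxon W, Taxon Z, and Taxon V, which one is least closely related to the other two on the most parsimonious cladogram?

The outgroup has state '-' for every character, so '+' is the derived state throughout.
C1 (derived state '+') is unique to Taxon P (autapomorphy; uninformative for grouping).
C2 (derived state '+') is shared by Taxon P and Taxon Z — a synapomorphy uniting that clade.
C3: derived state '+' in Taxon Z only — an autapomorphy, so it tells us nothing about relationships among taxa.
C4: derived state '+' in Taxon P, Taxon W, and Taxon Z only — synapomorphy for {Taxon P, Taxon W, Taxon Z}.
Most parsimonious ingroup topology: ((Taxon W,(Taxon P,Taxon Z)),Taxon V).
Taxon Z and Taxon W share a more recent common ancestor with each other than either does with Taxon V, so Taxon V is the least closely related of the three.

Taxon V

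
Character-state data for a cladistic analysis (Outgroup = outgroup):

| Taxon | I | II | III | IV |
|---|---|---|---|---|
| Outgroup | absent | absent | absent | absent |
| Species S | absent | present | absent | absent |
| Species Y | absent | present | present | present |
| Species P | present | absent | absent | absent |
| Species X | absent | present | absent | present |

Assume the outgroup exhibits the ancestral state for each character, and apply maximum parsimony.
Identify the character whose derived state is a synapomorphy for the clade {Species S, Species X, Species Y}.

The outgroup has state 'absent' for every character, so 'present' is the derived state throughout.
I: derived state 'present' in Species P only — an autapomorphy, so it tells us nothing about relationships among taxa.
II (derived state 'present') is shared by Species S, Species X, and Species Y — a synapomorphy uniting that clade.
III: derived state 'present' in Species Y only — an autapomorphy, so it tells us nothing about relationships among taxa.
IV (derived state 'present') is shared by Species X and Species Y — a synapomorphy uniting that clade.
Most parsimonious ingroup topology: ((Species S,(Species Y,Species X)),Species P).
The clade {Species S, Species X, Species Y} is supported by II: its derived state 'present' occurs in exactly those taxa and in no other taxon (including the outgroup).

II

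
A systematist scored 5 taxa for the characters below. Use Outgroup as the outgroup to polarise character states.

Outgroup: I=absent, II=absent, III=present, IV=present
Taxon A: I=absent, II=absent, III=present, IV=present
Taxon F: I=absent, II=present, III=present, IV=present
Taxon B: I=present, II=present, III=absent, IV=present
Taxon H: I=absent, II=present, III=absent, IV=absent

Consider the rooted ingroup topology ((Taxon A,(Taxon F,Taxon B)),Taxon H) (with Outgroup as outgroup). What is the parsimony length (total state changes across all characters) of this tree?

Map each character onto ((Taxon A,(Taxon F,Taxon B)),Taxon H) (rooted by Outgroup) and count the minimum state changes it requires (Fitch parsimony):
I: 1; II: 2; III: 2; IV: 1.
Total tree length = 6.

6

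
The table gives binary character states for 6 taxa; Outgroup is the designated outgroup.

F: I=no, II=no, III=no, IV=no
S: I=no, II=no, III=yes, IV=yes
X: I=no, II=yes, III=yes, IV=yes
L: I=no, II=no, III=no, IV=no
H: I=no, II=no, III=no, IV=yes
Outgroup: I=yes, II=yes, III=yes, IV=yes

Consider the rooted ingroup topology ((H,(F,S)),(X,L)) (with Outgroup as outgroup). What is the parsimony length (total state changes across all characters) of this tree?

Map each character onto ((H,(F,S)),(X,L)) (rooted by Outgroup) and count the minimum state changes it requires (Fitch parsimony):
I: 1; II: 2; III: 3; IV: 2.
Total tree length = 8.

8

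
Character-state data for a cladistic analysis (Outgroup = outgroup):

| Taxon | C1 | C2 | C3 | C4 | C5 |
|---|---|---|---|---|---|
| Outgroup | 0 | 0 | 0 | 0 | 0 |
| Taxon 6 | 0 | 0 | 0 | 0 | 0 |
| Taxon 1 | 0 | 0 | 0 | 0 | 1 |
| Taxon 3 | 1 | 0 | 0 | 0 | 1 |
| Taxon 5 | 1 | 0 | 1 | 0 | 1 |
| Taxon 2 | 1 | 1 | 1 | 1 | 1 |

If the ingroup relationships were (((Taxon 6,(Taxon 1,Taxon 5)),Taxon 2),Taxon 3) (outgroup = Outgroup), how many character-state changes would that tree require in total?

9

Map each character onto (((Taxon 6,(Taxon 1,Taxon 5)),Taxon 2),Taxon 3) (rooted by Outgroup) and count the minimum state changes it requires (Fitch parsimony):
C1: 3; C2: 1; C3: 2; C4: 1; C5: 2.
Total tree length = 9.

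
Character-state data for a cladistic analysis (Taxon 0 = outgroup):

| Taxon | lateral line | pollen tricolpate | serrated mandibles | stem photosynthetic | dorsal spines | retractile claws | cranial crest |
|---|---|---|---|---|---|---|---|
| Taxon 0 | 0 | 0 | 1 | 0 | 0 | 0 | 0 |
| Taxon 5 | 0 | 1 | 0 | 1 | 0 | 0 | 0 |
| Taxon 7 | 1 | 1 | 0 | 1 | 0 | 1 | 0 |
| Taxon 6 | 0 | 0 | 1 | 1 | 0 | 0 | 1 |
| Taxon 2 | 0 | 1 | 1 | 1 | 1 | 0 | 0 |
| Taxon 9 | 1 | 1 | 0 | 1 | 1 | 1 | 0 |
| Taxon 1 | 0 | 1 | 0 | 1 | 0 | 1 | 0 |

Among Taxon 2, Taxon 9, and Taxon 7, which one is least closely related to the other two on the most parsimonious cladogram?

Character polarity is set by the outgroup: the derived state is whichever differs from the outgroup's state, so for serrated mandibles the derived state is '0', and for the remaining characters it is '1'.
lateral line: derived state '1' in Taxon 7 and Taxon 9 only — synapomorphy for {Taxon 7, Taxon 9}.
Only Taxon 1, Taxon 2, Taxon 5, Taxon 7, and Taxon 9 show the derived state '1' for pollen tricolpate, supporting them as a clade.
serrated mandibles: derived state '0' in Taxon 1, Taxon 5, Taxon 7, and Taxon 9 only — synapomorphy for {Taxon 1, Taxon 5, Taxon 7, Taxon 9}.
stem photosynthetic (derived state '1') is shared by all ingroup taxa — unites the whole ingroup.
dorsal spines groups Taxon 2 and Taxon 9, which is incompatible with the clades supported by the remaining characters; treating it as convergent (homoplasy) costs fewer steps than any alternative tree.
retractile claws: derived state '1' in Taxon 1, Taxon 7, and Taxon 9 only — synapomorphy for {Taxon 1, Taxon 7, Taxon 9}.
cranial crest (derived state '1') is unique to Taxon 6 (autapomorphy; uninformative for grouping).
Most parsimonious ingroup topology: (((Taxon 5,((Taxon 7,Taxon 9),Taxon 1)),Taxon 2),Taxon 6).
Taxon 9 and Taxon 7 share a more recent common ancestor with each other than either does with Taxon 2, so Taxon 2 is the least closely related of the three.

Taxon 2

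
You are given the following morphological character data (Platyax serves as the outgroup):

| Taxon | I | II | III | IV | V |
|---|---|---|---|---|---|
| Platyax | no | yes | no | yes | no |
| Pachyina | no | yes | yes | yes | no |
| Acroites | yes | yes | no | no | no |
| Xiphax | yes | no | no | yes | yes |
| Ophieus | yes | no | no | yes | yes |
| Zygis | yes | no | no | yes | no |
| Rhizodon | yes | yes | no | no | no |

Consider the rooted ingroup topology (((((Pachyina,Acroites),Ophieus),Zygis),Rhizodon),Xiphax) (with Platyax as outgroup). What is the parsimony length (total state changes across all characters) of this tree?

Map each character onto (((((Pachyina,Acroites),Ophieus),Zygis),Rhizodon),Xiphax) (rooted by Platyax) and count the minimum state changes it requires (Fitch parsimony):
I: 2; II: 3; III: 1; IV: 2; V: 2.
Total tree length = 10.

10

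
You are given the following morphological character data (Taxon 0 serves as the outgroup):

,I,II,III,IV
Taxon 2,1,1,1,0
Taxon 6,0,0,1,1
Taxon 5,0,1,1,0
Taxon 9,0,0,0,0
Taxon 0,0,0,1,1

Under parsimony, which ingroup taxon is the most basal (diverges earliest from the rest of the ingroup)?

Taxon 6

Character polarity is set by the outgroup: the derived state is whichever differs from the outgroup's state, so for III, IV the derived state is '0', and for the remaining characters it is '1'.
I (derived state '1') is unique to Taxon 2 (autapomorphy; uninformative for grouping).
II: derived state '1' in Taxon 2 and Taxon 5 only — synapomorphy for {Taxon 2, Taxon 5}.
III (derived state '0') is unique to Taxon 9 (autapomorphy; uninformative for grouping).
IV (derived state '0') is shared by Taxon 2, Taxon 5, and Taxon 9 — a synapomorphy uniting that clade.
Most parsimonious ingroup topology: (Taxon 6,((Taxon 2,Taxon 5),Taxon 9)).
Taxon 6 is sister to the clade containing all other ingroup taxa, so it is the earliest-diverging (most basal) ingroup lineage.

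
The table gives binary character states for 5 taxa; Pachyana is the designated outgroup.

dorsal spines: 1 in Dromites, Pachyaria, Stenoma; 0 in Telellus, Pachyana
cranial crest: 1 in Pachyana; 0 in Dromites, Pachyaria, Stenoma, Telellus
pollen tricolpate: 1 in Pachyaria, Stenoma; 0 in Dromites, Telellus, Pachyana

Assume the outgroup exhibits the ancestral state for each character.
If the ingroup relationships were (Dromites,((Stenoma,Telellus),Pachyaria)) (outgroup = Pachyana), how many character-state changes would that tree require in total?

5

Map each character onto (Dromites,((Stenoma,Telellus),Pachyaria)) (rooted by Pachyana) and count the minimum state changes it requires (Fitch parsimony):
dorsal spines: 2; cranial crest: 1; pollen tricolpate: 2.
Total tree length = 5.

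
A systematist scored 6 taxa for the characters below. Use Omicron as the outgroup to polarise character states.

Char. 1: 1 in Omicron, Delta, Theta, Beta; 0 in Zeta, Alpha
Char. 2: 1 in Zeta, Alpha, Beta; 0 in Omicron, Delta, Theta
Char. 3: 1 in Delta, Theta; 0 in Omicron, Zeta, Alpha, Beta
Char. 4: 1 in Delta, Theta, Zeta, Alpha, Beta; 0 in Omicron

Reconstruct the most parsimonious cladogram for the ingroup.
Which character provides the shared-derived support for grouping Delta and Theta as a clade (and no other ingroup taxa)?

Char. 3

Character polarity is set by the outgroup: the derived state is whichever differs from the outgroup's state, so for Char. 1 the derived state is '0', and for the remaining characters it is '1'.
Char. 1: derived state '0' in Alpha and Zeta only — synapomorphy for {Alpha, Zeta}.
Char. 2 (derived state '1') is shared by Alpha, Beta, and Zeta — a synapomorphy uniting that clade.
Only Delta and Theta show the derived state '1' for Char. 3, supporting them as a clade.
All ingroup taxa share the derived state '1' for Char. 4; it defines the ingroup but does not resolve relationships within it.
Most parsimonious ingroup topology: ((Delta,Theta),((Zeta,Alpha),Beta)).
The clade {Delta, Theta} is supported by Char. 3: its derived state '1' occurs in exactly those taxa and in no other taxon (including the outgroup).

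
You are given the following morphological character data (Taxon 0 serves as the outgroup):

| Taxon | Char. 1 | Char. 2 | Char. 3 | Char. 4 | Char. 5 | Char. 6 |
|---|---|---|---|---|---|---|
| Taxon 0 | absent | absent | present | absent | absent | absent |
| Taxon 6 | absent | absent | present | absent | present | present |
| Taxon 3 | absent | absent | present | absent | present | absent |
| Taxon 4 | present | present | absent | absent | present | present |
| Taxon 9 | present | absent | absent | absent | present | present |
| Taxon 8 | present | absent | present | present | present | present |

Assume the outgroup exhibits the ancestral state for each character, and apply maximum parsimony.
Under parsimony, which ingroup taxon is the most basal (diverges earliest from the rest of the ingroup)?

Taxon 3

Character polarity is set by the outgroup: the derived state is whichever differs from the outgroup's state, so for Char. 3 the derived state is 'absent', and for the remaining characters it is 'present'.
Char. 1: derived state 'present' in Taxon 4, Taxon 8, and Taxon 9 only — synapomorphy for {Taxon 4, Taxon 8, Taxon 9}.
Char. 2 (derived state 'present') is unique to Taxon 4 (autapomorphy; uninformative for grouping).
Only Taxon 4 and Taxon 9 show the derived state 'absent' for Char. 3, supporting them as a clade.
Char. 4 (derived state 'present') is unique to Taxon 8 (autapomorphy; uninformative for grouping).
All ingroup taxa share the derived state 'present' for Char. 5; it defines the ingroup but does not resolve relationships within it.
Char. 6 (derived state 'present') is shared by Taxon 4, Taxon 6, Taxon 8, and Taxon 9 — a synapomorphy uniting that clade.
Most parsimonious ingroup topology: ((Taxon 6,((Taxon 4,Taxon 9),Taxon 8)),Taxon 3).
Taxon 3 is sister to the clade containing all other ingroup taxa, so it is the earliest-diverging (most basal) ingroup lineage.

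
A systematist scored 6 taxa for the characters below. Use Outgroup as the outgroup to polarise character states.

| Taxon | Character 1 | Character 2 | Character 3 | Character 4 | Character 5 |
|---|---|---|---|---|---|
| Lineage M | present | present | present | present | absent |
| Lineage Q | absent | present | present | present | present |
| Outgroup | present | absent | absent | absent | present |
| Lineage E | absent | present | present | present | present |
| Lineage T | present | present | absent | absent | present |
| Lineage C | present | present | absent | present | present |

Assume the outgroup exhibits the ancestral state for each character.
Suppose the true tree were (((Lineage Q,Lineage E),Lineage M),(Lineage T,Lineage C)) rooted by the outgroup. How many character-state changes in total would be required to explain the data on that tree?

6

Map each character onto (((Lineage Q,Lineage E),Lineage M),(Lineage T,Lineage C)) (rooted by Outgroup) and count the minimum state changes it requires (Fitch parsimony):
Character 1: 1; Character 2: 1; Character 3: 1; Character 4: 2; Character 5: 1.
Total tree length = 6.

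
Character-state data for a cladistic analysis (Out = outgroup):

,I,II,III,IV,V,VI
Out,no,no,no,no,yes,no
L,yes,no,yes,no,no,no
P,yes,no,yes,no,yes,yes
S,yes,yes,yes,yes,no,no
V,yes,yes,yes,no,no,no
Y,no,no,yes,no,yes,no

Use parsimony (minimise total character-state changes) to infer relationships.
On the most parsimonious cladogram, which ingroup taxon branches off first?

Y

Character polarity is set by the outgroup: the derived state is whichever differs from the outgroup's state, so for V the derived state is 'no', and for the remaining characters it is 'yes'.
I (derived state 'yes') is shared by L, P, S, and V — a synapomorphy uniting that clade.
II (derived state 'yes') is shared by S and V — a synapomorphy uniting that clade.
All ingroup taxa share the derived state 'yes' for III; it defines the ingroup but does not resolve relationships within it.
IV: derived state 'yes' in S only — an autapomorphy, so it tells us nothing about relationships among taxa.
V (derived state 'no') is shared by L, S, and V — a synapomorphy uniting that clade.
VI (derived state 'yes') is unique to P (autapomorphy; uninformative for grouping).
Most parsimonious ingroup topology: (((L,(S,V)),P),Y).
Y is sister to the clade containing all other ingroup taxa, so it is the earliest-diverging (most basal) ingroup lineage.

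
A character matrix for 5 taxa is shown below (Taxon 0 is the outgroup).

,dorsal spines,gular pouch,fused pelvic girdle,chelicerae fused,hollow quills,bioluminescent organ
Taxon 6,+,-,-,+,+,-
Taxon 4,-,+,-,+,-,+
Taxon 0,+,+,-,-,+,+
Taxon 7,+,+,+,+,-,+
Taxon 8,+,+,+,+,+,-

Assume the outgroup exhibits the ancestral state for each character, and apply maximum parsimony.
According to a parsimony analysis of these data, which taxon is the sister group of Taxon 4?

Character polarity is set by the outgroup: the derived state is whichever differs from the outgroup's state, so for dorsal spines, gular pouch, hollow quills, bioluminescent organ the derived state is '-', and for the remaining characters it is '+'.
dorsal spines: derived state '-' in Taxon 4 only — an autapomorphy, so it tells us nothing about relationships among taxa.
gular pouch: derived state '-' in Taxon 6 only — an autapomorphy, so it tells us nothing about relationships among taxa.
fused pelvic girdle (state '+') occurs in Taxon 7 and Taxon 8 but conflicts with the nesting implied by the other characters — most parsimoniously interpreted as homoplasy.
All ingroup taxa share the derived state '+' for chelicerae fused; it defines the ingroup but does not resolve relationships within it.
hollow quills: derived state '-' in Taxon 4 and Taxon 7 only — synapomorphy for {Taxon 4, Taxon 7}.
Only Taxon 6 and Taxon 8 show the derived state '-' for bioluminescent organ, supporting them as a clade.
Most parsimonious ingroup topology: ((Taxon 6,Taxon 8),(Taxon 4,Taxon 7)).
Taxon 4 and Taxon 7 form a cherry on this tree, so they are sister taxa.

Taxon 7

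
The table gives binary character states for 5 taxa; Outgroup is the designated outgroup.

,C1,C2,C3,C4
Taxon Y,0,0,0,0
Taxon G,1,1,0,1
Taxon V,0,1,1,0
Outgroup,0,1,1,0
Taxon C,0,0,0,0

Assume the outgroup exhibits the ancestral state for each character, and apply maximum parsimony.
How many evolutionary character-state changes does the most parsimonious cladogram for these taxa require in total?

4

Character polarity is set by the outgroup: the derived state is whichever differs from the outgroup's state, so for C2, C3 the derived state is '0', and for the remaining characters it is '1'.
C1: derived state '1' in Taxon G only — an autapomorphy, so it tells us nothing about relationships among taxa.
C2 (derived state '0') is shared by Taxon C and Taxon Y — a synapomorphy uniting that clade.
C3 (derived state '0') is shared by Taxon C, Taxon G, and Taxon Y — a synapomorphy uniting that clade.
C4: derived state '1' in Taxon G only — an autapomorphy, so it tells us nothing about relationships among taxa.
Most parsimonious ingroup topology: (Taxon V,((Taxon Y,Taxon C),Taxon G)).
Changes per character on this tree: C1: 1; C2: 1; C3: 1; C4: 1.
Total = 4.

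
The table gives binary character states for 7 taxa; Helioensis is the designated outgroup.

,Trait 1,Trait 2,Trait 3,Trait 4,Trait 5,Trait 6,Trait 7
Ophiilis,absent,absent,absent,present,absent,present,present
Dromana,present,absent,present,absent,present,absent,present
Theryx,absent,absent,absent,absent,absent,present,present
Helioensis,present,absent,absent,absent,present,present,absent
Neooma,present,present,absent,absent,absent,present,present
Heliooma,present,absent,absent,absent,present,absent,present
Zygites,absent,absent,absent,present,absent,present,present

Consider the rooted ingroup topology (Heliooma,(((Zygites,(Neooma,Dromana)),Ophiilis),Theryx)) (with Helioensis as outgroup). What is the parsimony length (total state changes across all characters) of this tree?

11

Map each character onto (Heliooma,(((Zygites,(Neooma,Dromana)),Ophiilis),Theryx)) (rooted by Helioensis) and count the minimum state changes it requires (Fitch parsimony):
Trait 1: 2; Trait 2: 1; Trait 3: 1; Trait 4: 2; Trait 5: 2; Trait 6: 2; Trait 7: 1.
Total tree length = 11.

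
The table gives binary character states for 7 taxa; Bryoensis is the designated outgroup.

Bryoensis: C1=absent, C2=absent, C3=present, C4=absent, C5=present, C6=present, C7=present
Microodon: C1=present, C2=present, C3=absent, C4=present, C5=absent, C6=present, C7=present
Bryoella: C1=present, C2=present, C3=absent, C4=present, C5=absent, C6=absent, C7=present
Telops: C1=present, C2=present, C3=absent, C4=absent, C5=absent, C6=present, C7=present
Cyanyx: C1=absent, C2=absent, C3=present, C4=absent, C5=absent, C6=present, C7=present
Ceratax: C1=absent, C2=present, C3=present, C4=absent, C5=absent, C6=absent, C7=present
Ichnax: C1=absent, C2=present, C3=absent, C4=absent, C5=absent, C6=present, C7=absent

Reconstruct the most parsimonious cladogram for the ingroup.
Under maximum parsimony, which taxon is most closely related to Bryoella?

Character polarity is set by the outgroup: the derived state is whichever differs from the outgroup's state, so for C3, C5, C6, C7 the derived state is 'absent', and for the remaining characters it is 'present'.
Only Bryoella, Microodon, and Telops show the derived state 'present' for C1, supporting them as a clade.
Only Bryoella, Ceratax, Ichnax, Microodon, and Telops show the derived state 'present' for C2, supporting them as a clade.
C3: derived state 'absent' in Bryoella, Ichnax, Microodon, and Telops only — synapomorphy for {Bryoella, Ichnax, Microodon, Telops}.
C4 (derived state 'present') is shared by Bryoella and Microodon — a synapomorphy uniting that clade.
C5 (derived state 'absent') is shared by all ingroup taxa — unites the whole ingroup.
C6 (state 'absent') occurs in Bryoella and Ceratax but conflicts with the nesting implied by the other characters — most parsimoniously interpreted as homoplasy.
C7 (derived state 'absent') is unique to Ichnax (autapomorphy; uninformative for grouping).
Most parsimonious ingroup topology: (((((Microodon,Bryoella),Telops),Ichnax),Ceratax),Cyanyx).
Bryoella and Microodon form a cherry on this tree, so they are sister taxa.

Microodon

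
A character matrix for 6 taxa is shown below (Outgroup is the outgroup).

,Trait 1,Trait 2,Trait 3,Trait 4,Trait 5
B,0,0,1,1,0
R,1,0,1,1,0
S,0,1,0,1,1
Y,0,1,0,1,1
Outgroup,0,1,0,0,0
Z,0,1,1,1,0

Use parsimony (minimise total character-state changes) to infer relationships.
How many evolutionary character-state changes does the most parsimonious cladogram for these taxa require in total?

5

Character polarity is set by the outgroup: the derived state is whichever differs from the outgroup's state, so for Trait 2 the derived state is '0', and for the remaining characters it is '1'.
Trait 1 (derived state '1') is unique to R (autapomorphy; uninformative for grouping).
Only B and R show the derived state '0' for Trait 2, supporting them as a clade.
Only B, R, and Z show the derived state '1' for Trait 3, supporting them as a clade.
Trait 4 (derived state '1') is shared by all ingroup taxa — unites the whole ingroup.
Trait 5: derived state '1' in S and Y only — synapomorphy for {S, Y}.
Most parsimonious ingroup topology: ((Y,S),((R,B),Z)).
Changes per character on this tree: Trait 1: 1; Trait 2: 1; Trait 3: 1; Trait 4: 1; Trait 5: 1.
Total = 5.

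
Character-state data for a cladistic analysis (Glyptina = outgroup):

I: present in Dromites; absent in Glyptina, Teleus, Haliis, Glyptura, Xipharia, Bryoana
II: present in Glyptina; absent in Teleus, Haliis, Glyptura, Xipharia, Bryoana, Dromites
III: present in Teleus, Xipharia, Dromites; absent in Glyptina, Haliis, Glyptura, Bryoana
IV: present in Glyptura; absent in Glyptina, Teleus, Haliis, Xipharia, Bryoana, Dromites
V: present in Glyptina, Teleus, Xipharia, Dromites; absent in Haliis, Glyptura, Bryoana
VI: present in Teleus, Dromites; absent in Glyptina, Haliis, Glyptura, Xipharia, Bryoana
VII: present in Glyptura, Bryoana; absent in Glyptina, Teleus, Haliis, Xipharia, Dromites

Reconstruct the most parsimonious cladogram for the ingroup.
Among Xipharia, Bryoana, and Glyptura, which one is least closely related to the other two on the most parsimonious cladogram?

Character polarity is set by the outgroup: the derived state is whichever differs from the outgroup's state, so for II, V the derived state is 'absent', and for the remaining characters it is 'present'.
I: derived state 'present' in Dromites only — an autapomorphy, so it tells us nothing about relationships among taxa.
II (derived state 'absent') is shared by all ingroup taxa — unites the whole ingroup.
Only Dromites, Teleus, and Xipharia show the derived state 'present' for III, supporting them as a clade.
IV (derived state 'present') is unique to Glyptura (autapomorphy; uninformative for grouping).
Only Bryoana, Glyptura, and Haliis show the derived state 'absent' for V, supporting them as a clade.
Only Dromites and Teleus show the derived state 'present' for VI, supporting them as a clade.
VII: derived state 'present' in Bryoana and Glyptura only — synapomorphy for {Bryoana, Glyptura}.
Most parsimonious ingroup topology: (((Teleus,Dromites),Xipharia),(Haliis,(Glyptura,Bryoana))).
Bryoana and Glyptura share a more recent common ancestor with each other than either does with Xipharia, so Xipharia is the least closely related of the three.

Xipharia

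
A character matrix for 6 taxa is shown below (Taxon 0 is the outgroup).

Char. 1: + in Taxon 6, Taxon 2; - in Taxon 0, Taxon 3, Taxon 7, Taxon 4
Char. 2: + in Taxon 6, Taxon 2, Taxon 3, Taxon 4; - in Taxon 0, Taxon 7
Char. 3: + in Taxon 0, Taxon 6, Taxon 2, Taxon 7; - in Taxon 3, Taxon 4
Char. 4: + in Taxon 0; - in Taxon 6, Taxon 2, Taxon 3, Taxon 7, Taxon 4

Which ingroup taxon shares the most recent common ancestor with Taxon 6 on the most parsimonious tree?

Character polarity is set by the outgroup: the derived state is whichever differs from the outgroup's state, so for Char. 3, Char. 4 the derived state is '-', and for the remaining characters it is '+'.
Char. 1: derived state '+' in Taxon 2 and Taxon 6 only — synapomorphy for {Taxon 2, Taxon 6}.
Only Taxon 2, Taxon 3, Taxon 4, and Taxon 6 show the derived state '+' for Char. 2, supporting them as a clade.
Only Taxon 3 and Taxon 4 show the derived state '-' for Char. 3, supporting them as a clade.
All ingroup taxa share the derived state '-' for Char. 4; it defines the ingroup but does not resolve relationships within it.
Most parsimonious ingroup topology: (((Taxon 6,Taxon 2),(Taxon 3,Taxon 4)),Taxon 7).
Taxon 6 and Taxon 2 form a cherry on this tree, so they are sister taxa.

Taxon 2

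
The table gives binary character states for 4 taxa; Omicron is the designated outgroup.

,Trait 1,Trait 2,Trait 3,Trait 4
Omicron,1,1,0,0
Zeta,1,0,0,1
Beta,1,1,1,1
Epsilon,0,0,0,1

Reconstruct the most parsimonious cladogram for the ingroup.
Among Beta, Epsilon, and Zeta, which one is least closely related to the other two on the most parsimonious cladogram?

Character polarity is set by the outgroup: the derived state is whichever differs from the outgroup's state, so for Trait 1, Trait 2 the derived state is '0', and for the remaining characters it is '1'.
Trait 1 (derived state '0') is unique to Epsilon (autapomorphy; uninformative for grouping).
Trait 2 (derived state '0') is shared by Epsilon and Zeta — a synapomorphy uniting that clade.
Trait 3 (derived state '1') is unique to Beta (autapomorphy; uninformative for grouping).
All ingroup taxa share the derived state '1' for Trait 4; it defines the ingroup but does not resolve relationships within it.
Most parsimonious ingroup topology: ((Zeta,Epsilon),Beta).
Epsilon and Zeta share a more recent common ancestor with each other than either does with Beta, so Beta is the least closely related of the three.

Beta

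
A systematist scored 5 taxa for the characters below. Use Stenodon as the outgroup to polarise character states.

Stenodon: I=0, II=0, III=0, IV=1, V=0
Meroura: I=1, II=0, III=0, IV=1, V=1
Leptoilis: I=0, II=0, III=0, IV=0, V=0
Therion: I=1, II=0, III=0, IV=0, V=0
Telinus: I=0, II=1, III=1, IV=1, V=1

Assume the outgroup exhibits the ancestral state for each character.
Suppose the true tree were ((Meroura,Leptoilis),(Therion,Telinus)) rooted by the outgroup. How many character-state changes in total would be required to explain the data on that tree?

8

Map each character onto ((Meroura,Leptoilis),(Therion,Telinus)) (rooted by Stenodon) and count the minimum state changes it requires (Fitch parsimony):
I: 2; II: 1; III: 1; IV: 2; V: 2.
Total tree length = 8.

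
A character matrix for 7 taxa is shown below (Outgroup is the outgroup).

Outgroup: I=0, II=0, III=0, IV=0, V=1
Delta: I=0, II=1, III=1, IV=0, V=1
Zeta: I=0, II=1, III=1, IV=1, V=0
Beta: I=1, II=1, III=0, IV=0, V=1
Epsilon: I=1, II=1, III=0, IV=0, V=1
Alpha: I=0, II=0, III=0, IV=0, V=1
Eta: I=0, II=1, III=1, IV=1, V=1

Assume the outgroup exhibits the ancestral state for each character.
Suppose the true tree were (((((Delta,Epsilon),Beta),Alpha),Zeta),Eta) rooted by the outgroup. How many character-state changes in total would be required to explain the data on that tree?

10

Map each character onto (((((Delta,Epsilon),Beta),Alpha),Zeta),Eta) (rooted by Outgroup) and count the minimum state changes it requires (Fitch parsimony):
I: 2; II: 2; III: 3; IV: 2; V: 1.
Total tree length = 10.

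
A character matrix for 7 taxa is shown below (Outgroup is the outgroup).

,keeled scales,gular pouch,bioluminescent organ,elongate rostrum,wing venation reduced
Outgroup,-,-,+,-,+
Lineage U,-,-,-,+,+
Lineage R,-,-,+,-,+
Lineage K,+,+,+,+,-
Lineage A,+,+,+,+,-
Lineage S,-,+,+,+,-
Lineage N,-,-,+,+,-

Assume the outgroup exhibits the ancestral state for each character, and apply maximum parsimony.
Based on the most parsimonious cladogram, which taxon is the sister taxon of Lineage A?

Character polarity is set by the outgroup: the derived state is whichever differs from the outgroup's state, so for bioluminescent organ, wing venation reduced the derived state is '-', and for the remaining characters it is '+'.
keeled scales (derived state '+') is shared by Lineage A and Lineage K — a synapomorphy uniting that clade.
gular pouch (derived state '+') is shared by Lineage A, Lineage K, and Lineage S — a synapomorphy uniting that clade.
bioluminescent organ (derived state '-') is unique to Lineage U (autapomorphy; uninformative for grouping).
Only Lineage A, Lineage K, Lineage N, Lineage S, and Lineage U show the derived state '+' for elongate rostrum, supporting them as a clade.
Only Lineage A, Lineage K, Lineage N, and Lineage S show the derived state '-' for wing venation reduced, supporting them as a clade.
Most parsimonious ingroup topology: ((Lineage U,(((Lineage K,Lineage A),Lineage S),Lineage N)),Lineage R).
Lineage A and Lineage K form a cherry on this tree, so they are sister taxa.

Lineage K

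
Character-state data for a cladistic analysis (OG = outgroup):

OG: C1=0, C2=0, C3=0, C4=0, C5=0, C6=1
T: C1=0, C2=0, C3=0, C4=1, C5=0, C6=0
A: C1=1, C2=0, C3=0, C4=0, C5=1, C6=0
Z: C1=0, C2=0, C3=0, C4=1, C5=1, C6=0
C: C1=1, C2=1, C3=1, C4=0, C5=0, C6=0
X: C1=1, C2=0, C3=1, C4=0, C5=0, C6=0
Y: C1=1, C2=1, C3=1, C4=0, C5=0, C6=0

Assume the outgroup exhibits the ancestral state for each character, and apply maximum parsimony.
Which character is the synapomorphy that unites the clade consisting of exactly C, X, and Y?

Character polarity is set by the outgroup: the derived state is whichever differs from the outgroup's state, so for C6 the derived state is '0', and for the remaining characters it is '1'.
Only A, C, X, and Y show the derived state '1' for C1, supporting them as a clade.
Only C and Y show the derived state '1' for C2, supporting them as a clade.
Only C, X, and Y show the derived state '1' for C3, supporting them as a clade.
C4: derived state '1' in T and Z only — synapomorphy for {T, Z}.
C5 groups A and Z, which is incompatible with the clades supported by the remaining characters; treating it as convergent (homoplasy) costs fewer steps than any alternative tree.
C6 (derived state '0') is shared by all ingroup taxa — unites the whole ingroup.
Most parsimonious ingroup topology: ((T,Z),(A,((C,Y),X))).
The clade {C, X, Y} is supported by C3: its derived state '1' occurs in exactly those taxa and in no other taxon (including the outgroup).

C3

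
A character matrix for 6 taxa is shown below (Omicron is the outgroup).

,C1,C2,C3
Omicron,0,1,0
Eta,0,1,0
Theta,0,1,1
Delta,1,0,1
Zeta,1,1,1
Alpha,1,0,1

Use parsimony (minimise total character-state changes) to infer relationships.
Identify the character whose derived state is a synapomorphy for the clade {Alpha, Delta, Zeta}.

Character polarity is set by the outgroup: the derived state is whichever differs from the outgroup's state, so for C2 the derived state is '0', and for the remaining characters it is '1'.
C1 (derived state '1') is shared by Alpha, Delta, and Zeta — a synapomorphy uniting that clade.
C2 (derived state '0') is shared by Alpha and Delta — a synapomorphy uniting that clade.
C3 (derived state '1') is shared by Alpha, Delta, Theta, and Zeta — a synapomorphy uniting that clade.
Most parsimonious ingroup topology: (Eta,(Theta,((Delta,Alpha),Zeta))).
The clade {Alpha, Delta, Zeta} is supported by C1: its derived state '1' occurs in exactly those taxa and in no other taxon (including the outgroup).

C1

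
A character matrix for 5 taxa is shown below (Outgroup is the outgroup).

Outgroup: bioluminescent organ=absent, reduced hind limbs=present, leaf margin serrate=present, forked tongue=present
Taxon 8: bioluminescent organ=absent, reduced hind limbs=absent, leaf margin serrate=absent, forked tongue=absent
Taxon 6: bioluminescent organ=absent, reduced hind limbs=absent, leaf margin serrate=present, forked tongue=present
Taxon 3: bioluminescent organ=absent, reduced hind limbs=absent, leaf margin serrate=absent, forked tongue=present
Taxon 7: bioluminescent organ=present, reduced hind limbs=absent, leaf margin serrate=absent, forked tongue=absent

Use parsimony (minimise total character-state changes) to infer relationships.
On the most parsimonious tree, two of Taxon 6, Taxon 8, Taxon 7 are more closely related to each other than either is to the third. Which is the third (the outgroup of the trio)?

Taxon 6

Character polarity is set by the outgroup: the derived state is whichever differs from the outgroup's state, so for reduced hind limbs, leaf margin serrate, forked tongue the derived state is 'absent', and for the remaining characters it is 'present'.
bioluminescent organ: derived state 'present' in Taxon 7 only — an autapomorphy, so it tells us nothing about relationships among taxa.
All ingroup taxa share the derived state 'absent' for reduced hind limbs; it defines the ingroup but does not resolve relationships within it.
leaf margin serrate (derived state 'absent') is shared by Taxon 3, Taxon 7, and Taxon 8 — a synapomorphy uniting that clade.
Only Taxon 7 and Taxon 8 show the derived state 'absent' for forked tongue, supporting them as a clade.
Most parsimonious ingroup topology: (((Taxon 8,Taxon 7),Taxon 3),Taxon 6).
Taxon 7 and Taxon 8 share a more recent common ancestor with each other than either does with Taxon 6, so Taxon 6 is the least closely related of the three.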